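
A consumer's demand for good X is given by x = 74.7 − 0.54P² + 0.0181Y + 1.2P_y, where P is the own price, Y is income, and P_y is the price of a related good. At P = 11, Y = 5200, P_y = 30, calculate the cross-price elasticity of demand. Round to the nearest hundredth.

x = 74.7 − 0.54(11)² + 0.0181(5200) + 1.2(30) = 74.7 − 65.34 + 94.12 + 36 = 139.48.
∂x/∂P_y = +1.2, so E_xy = 1.2·(30/139.48) ≈ 0.26.
E_xy > 0: the goods are substitutes.

0.26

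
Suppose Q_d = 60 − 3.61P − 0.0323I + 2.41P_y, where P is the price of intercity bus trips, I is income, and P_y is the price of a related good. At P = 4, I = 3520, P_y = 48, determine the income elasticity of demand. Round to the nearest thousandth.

-2.391

Q_d = 60 − 3.61(4) − 0.0323(3520) + 2.41(48) = 60 − 14.44 − 113.696 + 115.68 = 47.544.
∂Q_d/∂I = −0.0323, so E_I = -0.0323·(3520/47.544) ≈ -2.391.
E_I < 0: inferior good.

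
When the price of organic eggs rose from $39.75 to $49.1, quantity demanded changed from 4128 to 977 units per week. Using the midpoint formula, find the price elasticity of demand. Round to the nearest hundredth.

-5.87

%Δq = (977 − 4128)/[(4128 + 977)/2] = -3151/2552.5 ≈ -1.2345.
%ΔP = (49.1 − 39.75)/[(39.75 + 49.1)/2] = 9.35/44.425 ≈ 0.2105.
Arc elasticity E = %Δq/%ΔP ≈ -1.2345/0.2105 ≈ -5.87.
|E| > 1: demand is elastic over this range.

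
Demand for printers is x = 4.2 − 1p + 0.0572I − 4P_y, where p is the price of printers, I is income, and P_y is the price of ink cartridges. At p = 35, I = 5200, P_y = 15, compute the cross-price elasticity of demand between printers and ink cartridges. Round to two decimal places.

At the given point, x = 4.2 − 1(35) + 0.0572(5200) − 4(15) = 4.2 − 35 + 297.44 − 60 = 206.64.
∂x/∂P_y = −4, so E_xy = -4·(15/206.64) ≈ -0.29.
E_xy < 0: the goods are complements.

-0.29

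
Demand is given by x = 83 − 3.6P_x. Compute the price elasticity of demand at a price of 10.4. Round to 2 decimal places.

-0.82

At P_x = 10.4, x = 45.56.
dx/dP_x = −3.6.
Point elasticity E = (dx/dP_x)·(P_x/x) = -3.6 × 10.4/45.56 ≈ -0.82.
|E| < 1, so demand is inelastic at this price.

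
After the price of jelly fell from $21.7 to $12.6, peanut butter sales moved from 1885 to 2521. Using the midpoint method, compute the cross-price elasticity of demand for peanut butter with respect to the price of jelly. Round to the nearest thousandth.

-0.544

%ΔQ_x = (2521 − 1885)/[(1885+2521)/2] = 636/2203 ≈ 0.2887.
%ΔP_y = (12.6 − 21.7)/[(21.7+12.6)/2] ≈ -0.5306.
E_xy = 0.2887/-0.5306 ≈ -0.544.
E_xy < 0, so peanut butter and jelly are complements.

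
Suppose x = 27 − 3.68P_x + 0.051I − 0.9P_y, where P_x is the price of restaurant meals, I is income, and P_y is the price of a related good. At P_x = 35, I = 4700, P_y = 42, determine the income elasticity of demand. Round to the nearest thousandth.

First evaluate x: 27 − 3.68(35) + 0.051(4700) − 0.9(42) = 27 − 128.8 + 239.7 − 37.8 = 100.1.
∂x/∂I = +0.051, so E_I = 0.051·(4700/100.1) ≈ 2.395.
E_I > 1: normal good (luxury).

2.395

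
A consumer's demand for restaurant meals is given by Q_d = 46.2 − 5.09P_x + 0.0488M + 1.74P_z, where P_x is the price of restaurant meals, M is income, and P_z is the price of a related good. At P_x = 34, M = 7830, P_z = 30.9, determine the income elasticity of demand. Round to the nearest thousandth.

1.237

Substituting, Q_d = 46.2 − 5.09(34) + 0.0488(7830) + 1.74(30.9) = 46.2 − 173.06 + 382.104 + 53.766 = 309.01.
∂Q_d/∂M = +0.0488, so E_I = 0.0488·(7830/309.01) ≈ 1.237.
E_I > 1: normal good (luxury).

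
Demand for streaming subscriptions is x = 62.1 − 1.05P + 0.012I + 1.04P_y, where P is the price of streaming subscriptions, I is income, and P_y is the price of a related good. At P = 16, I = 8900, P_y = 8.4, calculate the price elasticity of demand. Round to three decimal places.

Evaluating quantity at (P, I, P_y) gives x = 62.1 − 1.05(16) + 0.012(8900) + 1.04(8.4) = 62.1 − 16.8 + 106.8 + 8.736 = 160.836.
∂x/∂P = −1.05, so E_p = (−1.05)·(16/160.836) ≈ -0.104.
|E_p| < 1: demand is inelastic.

-0.104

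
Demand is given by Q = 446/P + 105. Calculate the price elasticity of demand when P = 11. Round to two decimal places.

At P = 11, Q = 145.5455.
dQ/dP = −446/P² = −3.686.
Point elasticity E = (dQ/dP)·(P/Q) = -3.686 × 11/145.5455 ≈ -0.28.
|E| < 1, so demand is inelastic at this price.

-0.28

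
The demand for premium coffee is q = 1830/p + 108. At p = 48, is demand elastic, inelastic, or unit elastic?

At p = 48, q = 146.125.
dq/dp = −1830/p² = −0.7943.
Point elasticity E = (dq/dp)·(p/q) = -0.7943 × 48/146.125 ≈ -0.261.
|E| ≈ 0.261 < 1, so demand is inelastic.

inelastic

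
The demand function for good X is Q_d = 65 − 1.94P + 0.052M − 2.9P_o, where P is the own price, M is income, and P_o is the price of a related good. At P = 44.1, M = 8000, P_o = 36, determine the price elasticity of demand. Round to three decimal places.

-0.294

Q_d = 65 − 1.94(44.1) + 0.052(8000) − 2.9(36) = 65 − 85.554 + 416 − 104.4 = 291.046.
∂Q_d/∂P = −1.94, so E_p = (−1.94)·(44.1/291.046) ≈ -0.294.
|E_p| < 1: demand is inelastic.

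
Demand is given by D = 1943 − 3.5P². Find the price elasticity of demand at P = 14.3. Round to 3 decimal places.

At P = 14.3, D = 1227.285.
dD/dP = −2·3.5·P = −100.1.
Point elasticity E = (dD/dP)·(P/D) = -100.1 × 14.3/1227.285 ≈ -1.166.
|E| > 1, so demand is elastic at this price.

-1.166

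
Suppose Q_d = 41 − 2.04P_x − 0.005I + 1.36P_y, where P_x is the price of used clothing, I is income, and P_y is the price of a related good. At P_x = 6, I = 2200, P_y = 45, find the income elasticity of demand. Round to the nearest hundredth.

-0.14

Substituting, Q_d = 41 − 2.04(6) − 0.005(2200) + 1.36(45) = 41 − 12.24 − 11 + 61.2 = 78.96.
∂Q_d/∂I = −0.005, so E_I = -0.005·(2200/78.96) ≈ -0.14.
E_I < 0: inferior good.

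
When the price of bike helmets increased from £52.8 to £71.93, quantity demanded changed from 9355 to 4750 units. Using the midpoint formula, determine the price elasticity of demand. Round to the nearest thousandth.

-2.129

%Δq = (4750 − 9355)/[(9355 + 4750)/2] = -4605/7052.5 ≈ -0.6530.
%ΔP = (71.93 − 52.8)/[(52.8 + 71.93)/2] = 19.13/62.365 ≈ 0.3067.
Arc elasticity E = %Δq/%ΔP ≈ -0.6530/0.3067 ≈ -2.129.
|E| > 1: demand is elastic over this range.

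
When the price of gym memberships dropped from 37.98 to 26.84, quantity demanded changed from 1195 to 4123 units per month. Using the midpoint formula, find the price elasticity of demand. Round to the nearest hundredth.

%Δq = (4123 − 1195)/[(1195 + 4123)/2] = 2928/2659 ≈ 1.1012.
%ΔP = (26.84 − 37.98)/[(37.98 + 26.84)/2] = -11.14/32.41 ≈ -0.3437.
Arc elasticity E = %Δq/%ΔP ≈ 1.1012/-0.3437 ≈ -3.20.
|E| > 1: demand is elastic over this range.

-3.20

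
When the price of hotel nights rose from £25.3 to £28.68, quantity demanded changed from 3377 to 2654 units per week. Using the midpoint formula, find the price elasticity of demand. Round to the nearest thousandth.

%ΔQ = (2654 − 3377)/[(3377 + 2654)/2] = -723/3015.5 ≈ -0.2398.
%ΔP = (28.68 − 25.3)/[(25.3 + 28.68)/2] = 3.38/26.99 ≈ 0.1252.
Arc elasticity E = %ΔQ/%ΔP ≈ -0.2398/0.1252 ≈ -1.915.
|E| > 1: demand is elastic over this range.

-1.915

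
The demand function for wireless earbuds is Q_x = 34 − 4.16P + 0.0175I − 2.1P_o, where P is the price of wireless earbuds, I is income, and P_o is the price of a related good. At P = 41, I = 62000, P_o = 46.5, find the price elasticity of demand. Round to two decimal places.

-0.20

Q_x = 34 − 4.16(41) + 0.0175(62000) − 2.1(46.5) = 34 − 170.56 + 1085 − 97.65 = 850.79.
∂Q_x/∂P = −4.16, so E_p = (−4.16)·(41/850.79) ≈ -0.20.
|E_p| < 1: demand is inelastic.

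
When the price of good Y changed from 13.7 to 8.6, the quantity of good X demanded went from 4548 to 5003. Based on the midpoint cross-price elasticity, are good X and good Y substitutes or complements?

%ΔQ_x = (5003 − 4548)/[(4548+5003)/2] = 455/4775.5 ≈ 0.0953.
%ΔP_y = (8.6 − 13.7)/[(13.7+8.6)/2] ≈ -0.4574.
E_xy = 0.0953/-0.4574 ≈ -0.208.
E_xy < 0, so the goods are complements.

complements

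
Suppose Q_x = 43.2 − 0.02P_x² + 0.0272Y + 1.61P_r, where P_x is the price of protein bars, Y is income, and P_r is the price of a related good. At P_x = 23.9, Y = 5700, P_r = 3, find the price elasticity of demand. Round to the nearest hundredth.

Q_x = 43.2 − 0.02(23.9)² + 0.0272(5700) + 1.61(3) = 43.2 − 11.4242 + 155.04 + 4.83 = 191.6458.
∂Q_x/∂P_x = −2·0.02·P_x = -0.956, so E_p = -0.956·(23.9/191.6458) ≈ -0.12.
|E_p| < 1: demand is inelastic.

-0.12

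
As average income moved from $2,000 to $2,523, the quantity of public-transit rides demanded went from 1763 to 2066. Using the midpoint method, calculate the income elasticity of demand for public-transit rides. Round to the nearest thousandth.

0.684

%ΔQ = (2066 − 1763)/[(1763+2066)/2] = 303/1914.5 ≈ 0.1583.
%ΔI = (2,523 − 2,000)/[(2,000+2,523)/2] = 523/2261.5 ≈ 0.2313.
E_I = %ΔQ/%ΔI ≈ 0.684.
E_I ∈ (0,1): normal good (necessity).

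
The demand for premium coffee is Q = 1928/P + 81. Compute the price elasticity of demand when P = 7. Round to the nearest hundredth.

-0.77

At P = 7, Q = 356.4286.
dQ/dP = −1928/P² = −39.3469.
Point elasticity E = (dQ/dP)·(P/Q) = -39.3469 × 7/356.4286 ≈ -0.77.
|E| < 1, so demand is inelastic at this price.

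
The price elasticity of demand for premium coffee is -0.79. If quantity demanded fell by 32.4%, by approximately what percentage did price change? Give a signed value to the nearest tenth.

41.0

%ΔQ ≈ E × %ΔP ⇒ %ΔP = %ΔQ / E = (-32.4%)/(-0.79) ≈ 41.0%.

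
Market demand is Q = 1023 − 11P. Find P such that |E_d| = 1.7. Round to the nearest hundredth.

Set −bP/(a − bP) = −1.7 ⇒ bP = 1.7(a − bP) ⇒ bP(1+1.7) = 1.7·a.
P = 1.7·1023/(11·2.7) ≈ 58.56.

58.56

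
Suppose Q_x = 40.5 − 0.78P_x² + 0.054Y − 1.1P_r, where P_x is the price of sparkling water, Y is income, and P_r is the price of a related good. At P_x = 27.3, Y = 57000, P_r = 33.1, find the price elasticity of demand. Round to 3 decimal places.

Q_x = 40.5 − 0.78(27.3)² + 0.054(57000) − 1.1(33.1) = 40.5 − 581.3262 + 3078 − 36.41 = 2500.7638.
∂Q_x/∂P_x = −2·0.78·P_x = -42.588, so E_p = -42.588·(27.3/2500.7638) ≈ -0.465.
|E_p| < 1: demand is inelastic.

-0.465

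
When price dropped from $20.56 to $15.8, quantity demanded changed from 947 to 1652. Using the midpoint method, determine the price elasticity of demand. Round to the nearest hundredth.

-2.07

%ΔQ = (1652 − 947)/[(947 + 1652)/2] = 705/1299.5 ≈ 0.5425.
%ΔP = (15.8 − 20.56)/[(20.56 + 15.8)/2] = -4.76/18.18 ≈ -0.2618.
Arc elasticity E = %ΔQ/%ΔP ≈ 0.5425/-0.2618 ≈ -2.07.
|E| > 1: demand is elastic over this range.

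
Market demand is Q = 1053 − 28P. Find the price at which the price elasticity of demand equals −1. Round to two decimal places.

18.80

For linear demand Q = a − bP, E = −bP/(a − bP). |E| = 1 ⇒ bP = a − bP ⇒ P = a/(2b).
P = 1053/(2·28) ≈ 18.80.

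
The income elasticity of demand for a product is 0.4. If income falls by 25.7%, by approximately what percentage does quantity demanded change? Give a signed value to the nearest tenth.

-10.3

%ΔQ ≈ E × %ΔI = (0.4) × (-25.7%) ≈ -10.3%.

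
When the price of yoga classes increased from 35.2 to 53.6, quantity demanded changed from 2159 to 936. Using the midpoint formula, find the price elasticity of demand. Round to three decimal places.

-1.907

%Δq = (936 − 2159)/[(2159 + 936)/2] = -1223/1547.5 ≈ -0.7903.
%Δp = (53.6 − 35.2)/[(35.2 + 53.6)/2] = 18.4/44.4 ≈ 0.4144.
Arc elasticity E = %Δq/%Δp ≈ -0.7903/0.4144 ≈ -1.907.
|E| > 1: demand is elastic over this range.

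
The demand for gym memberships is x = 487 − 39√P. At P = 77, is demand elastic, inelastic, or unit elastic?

elastic

At P = 77, x = 144.7764.
dx/dP = −39/(2√P) = −39/(2·8.775).
Point elasticity E = (dx/dP)·(P/x) = -2.2222 × 77/144.7764 ≈ -1.182.
|E| ≈ 1.182 > 1, so demand is elastic.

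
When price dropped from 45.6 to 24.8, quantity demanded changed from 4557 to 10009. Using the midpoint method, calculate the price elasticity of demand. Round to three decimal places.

-1.267

%ΔQ = (10009 − 4557)/[(4557 + 10009)/2] = 5452/7283 ≈ 0.7486.
%Δp = (24.8 − 45.6)/[(45.6 + 24.8)/2] = -20.8/35.2 ≈ -0.5909.
Arc elasticity E = %ΔQ/%Δp ≈ 0.7486/-0.5909 ≈ -1.267.
|E| > 1: demand is elastic over this range.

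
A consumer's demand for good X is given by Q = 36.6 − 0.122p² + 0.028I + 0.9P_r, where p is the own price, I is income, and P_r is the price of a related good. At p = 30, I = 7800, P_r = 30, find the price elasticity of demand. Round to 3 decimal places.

Substituting, Q = 36.6 − 0.122(30)² + 0.028(7800) + 0.9(30) = 36.6 − 109.8 + 218.4 + 27 = 172.2.
∂Q/∂p = −2·0.122·p = -7.32, so E_p = -7.32·(30/172.2) ≈ -1.275.
|E_p| > 1: demand is elastic.

-1.275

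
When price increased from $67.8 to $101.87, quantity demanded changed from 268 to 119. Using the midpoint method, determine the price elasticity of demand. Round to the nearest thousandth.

-1.917

%ΔQ = (119 − 268)/[(268 + 119)/2] = -149/193.5 ≈ -0.7700.
%Δp = (101.87 − 67.8)/[(67.8 + 101.87)/2] = 34.07/84.835 ≈ 0.4016.
Arc elasticity E = %ΔQ/%Δp ≈ -0.7700/0.4016 ≈ -1.917.
|E| > 1: demand is elastic over this range.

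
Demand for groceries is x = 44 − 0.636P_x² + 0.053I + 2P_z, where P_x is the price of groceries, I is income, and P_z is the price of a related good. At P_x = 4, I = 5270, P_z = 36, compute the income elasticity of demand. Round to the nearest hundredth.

0.73

Evaluating quantity at (P_x, I, P_z) gives x = 44 − 0.636(4)² + 0.053(5270) + 2(36) = 44 − 10.176 + 279.31 + 72 = 385.134.
∂x/∂I = +0.053, so E_I = 0.053·(5270/385.134) ≈ 0.73.
E_I ∈ (0,1): normal good (necessity).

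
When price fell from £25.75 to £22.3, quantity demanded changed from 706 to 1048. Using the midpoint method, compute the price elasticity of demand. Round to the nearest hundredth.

-2.72

%Δq = (1048 − 706)/[(706 + 1048)/2] = 342/877 ≈ 0.3900.
%Δp = (22.3 − 25.75)/[(25.75 + 22.3)/2] = -3.45/24.025 ≈ -0.1436.
Arc elasticity E = %Δq/%Δp ≈ 0.3900/-0.1436 ≈ -2.72.
|E| > 1: demand is elastic over this range.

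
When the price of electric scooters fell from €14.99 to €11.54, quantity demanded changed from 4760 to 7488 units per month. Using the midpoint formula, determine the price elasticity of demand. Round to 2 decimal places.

%ΔQ = (7488 − 4760)/[(4760 + 7488)/2] = 2728/6124 ≈ 0.4455.
%Δp = (11.54 − 14.99)/[(14.99 + 11.54)/2] = -3.45/13.265 ≈ -0.2601.
Arc elasticity E = %ΔQ/%Δp ≈ 0.4455/-0.2601 ≈ -1.71.
|E| > 1: demand is elastic over this range.

-1.71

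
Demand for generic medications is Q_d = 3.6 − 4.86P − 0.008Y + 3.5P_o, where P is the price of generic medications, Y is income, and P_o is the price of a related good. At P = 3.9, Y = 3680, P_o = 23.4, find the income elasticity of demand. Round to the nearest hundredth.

-0.79

Q_d = 3.6 − 4.86(3.9) − 0.008(3680) + 3.5(23.4) = 3.6 − 18.954 − 29.44 + 81.9 = 37.106.
∂Q_d/∂Y = −0.008, so E_I = -0.008·(3680/37.106) ≈ -0.79.
E_I < 0: inferior good.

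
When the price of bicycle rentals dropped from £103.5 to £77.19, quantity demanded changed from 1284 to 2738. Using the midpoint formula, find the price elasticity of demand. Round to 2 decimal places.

%ΔQ = (2738 − 1284)/[(1284 + 2738)/2] = 1454/2011 ≈ 0.7230.
%Δp = (77.19 − 103.5)/[(103.5 + 77.19)/2] = -26.31/90.345 ≈ -0.2912.
Arc elasticity E = %ΔQ/%Δp ≈ 0.7230/-0.2912 ≈ -2.48.
|E| > 1: demand is elastic over this range.

-2.48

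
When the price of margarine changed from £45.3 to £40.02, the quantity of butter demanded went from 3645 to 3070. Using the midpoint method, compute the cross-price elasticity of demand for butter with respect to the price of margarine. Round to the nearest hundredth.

%ΔQ_x = (3070 − 3645)/[(3645+3070)/2] = -575/3357.5 ≈ -0.1713.
%ΔP_y = (40.02 − 45.3)/[(45.3+40.02)/2] ≈ -0.1238.
E_xy = -0.1713/-0.1238 ≈ 1.38.
E_xy > 0, so butter and margarine are substitutes.

1.38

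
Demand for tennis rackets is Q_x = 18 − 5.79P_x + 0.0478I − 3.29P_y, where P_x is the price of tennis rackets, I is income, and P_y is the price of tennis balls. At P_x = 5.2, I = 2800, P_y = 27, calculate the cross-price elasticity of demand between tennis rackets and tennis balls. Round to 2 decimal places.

-2.70

Substituting, Q_x = 18 − 5.79(5.2) + 0.0478(2800) − 3.29(27) = 18 − 30.108 + 133.84 − 88.83 = 32.902.
∂Q_x/∂P_y = −3.29, so E_xy = -3.29·(27/32.902) ≈ -2.70.
E_xy < 0: the goods are complements.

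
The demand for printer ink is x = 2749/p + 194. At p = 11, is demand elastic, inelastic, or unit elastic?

At p = 11, x = 443.9091.
dx/dp = −2749/p² = −22.719.
Point elasticity E = (dx/dp)·(p/x) = -22.719 × 11/443.9091 ≈ -0.563.
|E| ≈ 0.563 < 1, so demand is inelastic.

inelastic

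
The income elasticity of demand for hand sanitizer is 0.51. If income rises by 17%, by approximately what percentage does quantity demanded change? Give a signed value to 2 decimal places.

%ΔQ ≈ E × %ΔI = (0.51) × (17%) = 8.67%.

8.67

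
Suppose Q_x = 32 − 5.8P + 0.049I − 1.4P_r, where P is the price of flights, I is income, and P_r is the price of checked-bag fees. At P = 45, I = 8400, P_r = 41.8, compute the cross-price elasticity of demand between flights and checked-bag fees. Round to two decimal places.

First evaluate Q_x: 32 − 5.8(45) + 0.049(8400) − 1.4(41.8) = 32 − 261 + 411.6 − 58.52 = 124.08.
∂Q_x/∂P_r = −1.4, so E_xy = -1.4·(41.8/124.08) ≈ -0.47.
E_xy < 0: the goods are complements.

-0.47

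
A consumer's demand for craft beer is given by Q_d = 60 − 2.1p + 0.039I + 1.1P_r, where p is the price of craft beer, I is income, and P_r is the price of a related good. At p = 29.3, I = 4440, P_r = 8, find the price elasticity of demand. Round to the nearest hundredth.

-0.34

First evaluate Q_d: 60 − 2.1(29.3) + 0.039(4440) + 1.1(8) = 60 − 61.53 + 173.16 + 8.8 = 180.43.
∂Q_d/∂p = −2.1, so E_p = (−2.1)·(29.3/180.43) ≈ -0.34.
|E_p| < 1: demand is inelastic.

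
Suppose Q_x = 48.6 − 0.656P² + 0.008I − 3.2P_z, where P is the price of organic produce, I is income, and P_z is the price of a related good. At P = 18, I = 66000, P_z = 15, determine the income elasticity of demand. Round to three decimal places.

First evaluate Q_x: 48.6 − 0.656(18)² + 0.008(66000) − 3.2(15) = 48.6 − 212.544 + 528 − 48 = 316.056.
∂Q_x/∂I = +0.008, so E_I = 0.008·(66000/316.056) ≈ 1.671.
E_I > 1: normal good (luxury).

1.671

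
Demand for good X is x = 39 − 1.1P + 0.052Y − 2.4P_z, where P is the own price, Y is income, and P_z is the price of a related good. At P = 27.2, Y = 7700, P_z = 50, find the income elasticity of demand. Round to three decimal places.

1.383

At the given point, x = 39 − 1.1(27.2) + 0.052(7700) − 2.4(50) = 39 − 29.92 + 400.4 − 120 = 289.48.
∂x/∂Y = +0.052, so E_I = 0.052·(7700/289.48) ≈ 1.383.
E_I > 1: normal good (luxury).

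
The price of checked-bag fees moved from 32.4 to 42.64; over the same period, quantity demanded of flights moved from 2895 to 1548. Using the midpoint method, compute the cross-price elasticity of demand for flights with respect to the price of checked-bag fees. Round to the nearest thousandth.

%ΔQ_x = (1548 − 2895)/[(2895+1548)/2] = -1347/2221.5 ≈ -0.6063.
%ΔP_y = (42.64 − 32.4)/[(32.4+42.64)/2] ≈ 0.2729.
E_xy = -0.6063/0.2729 ≈ -2.222.
E_xy < 0, so flights and checked-bag fees are complements.

-2.222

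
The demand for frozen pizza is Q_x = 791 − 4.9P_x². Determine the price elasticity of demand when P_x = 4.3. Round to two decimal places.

At P_x = 4.3, Q_x = 700.399.
dQ_x/dP_x = −2·4.9·P_x = −42.14.
Point elasticity E = (dQ_x/dP_x)·(P_x/Q_x) = -42.14 × 4.3/700.399 ≈ -0.26.
|E| < 1, so demand is inelastic at this price.

-0.26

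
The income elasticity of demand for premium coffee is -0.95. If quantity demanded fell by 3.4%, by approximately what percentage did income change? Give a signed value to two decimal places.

3.58

%ΔQ ≈ E × %ΔI ⇒ %ΔI = %ΔQ / E = (-3.4%)/(-0.95) ≈ 3.58%.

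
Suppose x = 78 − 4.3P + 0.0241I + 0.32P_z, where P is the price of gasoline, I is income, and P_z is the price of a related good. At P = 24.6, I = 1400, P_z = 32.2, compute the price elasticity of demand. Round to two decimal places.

-6.50

x = 78 − 4.3(24.6) + 0.0241(1400) + 0.32(32.2) = 78 − 105.78 + 33.74 + 10.304 = 16.264.
∂x/∂P = −4.3, so E_p = (−4.3)·(24.6/16.264) ≈ -6.50.
|E_p| > 1: demand is elastic.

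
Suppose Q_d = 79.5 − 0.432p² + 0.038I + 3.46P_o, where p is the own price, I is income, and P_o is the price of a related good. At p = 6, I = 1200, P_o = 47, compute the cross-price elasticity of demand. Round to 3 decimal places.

Substituting, Q_d = 79.5 − 0.432(6)² + 0.038(1200) + 3.46(47) = 79.5 − 15.552 + 45.6 + 162.62 = 272.168.
∂Q_d/∂P_o = +3.46, so E_xy = 3.46·(47/272.168) ≈ 0.597.
E_xy > 0: the goods are substitutes.

0.597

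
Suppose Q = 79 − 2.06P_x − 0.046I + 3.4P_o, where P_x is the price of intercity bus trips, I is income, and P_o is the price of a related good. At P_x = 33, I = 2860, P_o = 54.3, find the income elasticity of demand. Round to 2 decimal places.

Q = 79 − 2.06(33) − 0.046(2860) + 3.4(54.3) = 79 − 67.98 − 131.56 + 184.62 = 64.08.
∂Q/∂I = −0.046, so E_I = -0.046·(2860/64.08) ≈ -2.05.
E_I < 0: inferior good.

-2.05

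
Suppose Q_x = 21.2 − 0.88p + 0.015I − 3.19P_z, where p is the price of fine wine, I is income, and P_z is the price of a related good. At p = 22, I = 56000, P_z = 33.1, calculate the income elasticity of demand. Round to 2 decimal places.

Substituting, Q_x = 21.2 − 0.88(22) + 0.015(56000) − 3.19(33.1) = 21.2 − 19.36 + 840 − 105.589 = 736.251.
∂Q_x/∂I = +0.015, so E_I = 0.015·(56000/736.251) ≈ 1.14.
E_I > 1: normal good (luxury).

1.14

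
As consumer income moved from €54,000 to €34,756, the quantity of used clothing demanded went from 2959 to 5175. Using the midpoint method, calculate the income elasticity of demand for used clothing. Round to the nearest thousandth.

%ΔQ = (5175 − 2959)/[(2959+5175)/2] = 2216/4067 ≈ 0.5449.
%ΔY = (34,756 − 54,000)/[(54,000+34,756)/2] = -19244/44378 ≈ -0.4336.
E_I = %ΔQ/%ΔY ≈ -1.257.
E_I < 0: inferior good.

-1.257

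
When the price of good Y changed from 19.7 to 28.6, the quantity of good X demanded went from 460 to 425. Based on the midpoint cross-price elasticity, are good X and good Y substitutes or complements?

complements

%ΔQ_x = (425 − 460)/[(460+425)/2] = -35/442.5 ≈ -0.0791.
%ΔP_y = (28.6 − 19.7)/[(19.7+28.6)/2] ≈ 0.3685.
E_xy = -0.0791/0.3685 ≈ -0.215.
E_xy < 0, so the goods are complements.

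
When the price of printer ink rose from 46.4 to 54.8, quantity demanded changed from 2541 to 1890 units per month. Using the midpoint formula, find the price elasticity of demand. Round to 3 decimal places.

-1.770

%ΔQ = (1890 − 2541)/[(2541 + 1890)/2] = -651/2215.5 ≈ -0.2938.
%ΔP = (54.8 − 46.4)/[(46.4 + 54.8)/2] = 8.4/50.6 ≈ 0.1660.
Arc elasticity E = %ΔQ/%ΔP ≈ -0.2938/0.1660 ≈ -1.770.
|E| > 1: demand is elastic over this range.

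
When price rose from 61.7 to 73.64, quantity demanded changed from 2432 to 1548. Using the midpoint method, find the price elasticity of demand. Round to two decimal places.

-2.52

%ΔQ = (1548 − 2432)/[(2432 + 1548)/2] = -884/1990 ≈ -0.4442.
%ΔP = (73.64 − 61.7)/[(61.7 + 73.64)/2] = 11.94/67.67 ≈ 0.1764.
Arc elasticity E = %ΔQ/%ΔP ≈ -0.4442/0.1764 ≈ -2.52.
|E| > 1: demand is elastic over this range.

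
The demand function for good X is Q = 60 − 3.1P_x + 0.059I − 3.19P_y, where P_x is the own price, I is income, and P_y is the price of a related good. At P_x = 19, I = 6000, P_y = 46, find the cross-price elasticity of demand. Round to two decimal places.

Substituting, Q = 60 − 3.1(19) + 0.059(6000) − 3.19(46) = 60 − 58.9 + 354 − 146.74 = 208.36.
∂Q/∂P_y = −3.19, so E_xy = -3.19·(46/208.36) ≈ -0.70.
E_xy < 0: the goods are complements.

-0.70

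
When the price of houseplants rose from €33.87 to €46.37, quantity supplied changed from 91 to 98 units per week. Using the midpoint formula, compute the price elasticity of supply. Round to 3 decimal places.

%ΔQ = (98 − 91)/[(91 + 98)/2] = 7/94.5 ≈ 0.0741.
%Δp = (46.37 − 33.87)/[(33.87 + 46.37)/2] = 12.5/40.12 ≈ 0.3116.
Arc elasticity E = %ΔQ/%Δp ≈ 0.0741/0.3116 ≈ 0.238.
|E| < 1: supply is inelastic over this range.

0.238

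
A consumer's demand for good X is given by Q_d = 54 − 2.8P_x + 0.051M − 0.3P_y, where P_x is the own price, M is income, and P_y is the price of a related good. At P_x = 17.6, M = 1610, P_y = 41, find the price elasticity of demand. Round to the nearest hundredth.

Q_d = 54 − 2.8(17.6) + 0.051(1610) − 0.3(41) = 54 − 49.28 + 82.11 − 12.3 = 74.53.
∂Q_d/∂P_x = −2.8, so E_p = (−2.8)·(17.6/74.53) ≈ -0.66.
|E_p| < 1: demand is inelastic.

-0.66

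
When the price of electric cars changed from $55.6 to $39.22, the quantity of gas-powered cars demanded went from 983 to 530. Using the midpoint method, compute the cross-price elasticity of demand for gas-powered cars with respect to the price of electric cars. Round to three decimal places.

%ΔQ_x = (530 − 983)/[(983+530)/2] = -453/756.5 ≈ -0.5988.
%ΔP_y = (39.22 − 55.6)/[(55.6+39.22)/2] ≈ -0.3455.
E_xy = -0.5988/-0.3455 ≈ 1.733.
E_xy > 0, so gas-powered cars and electric cars are substitutes.

1.733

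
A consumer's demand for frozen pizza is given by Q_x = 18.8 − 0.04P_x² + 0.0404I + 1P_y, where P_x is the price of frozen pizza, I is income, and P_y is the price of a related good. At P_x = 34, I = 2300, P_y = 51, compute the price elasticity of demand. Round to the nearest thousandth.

Evaluating quantity at (P_x, I, P_y) gives Q_x = 18.8 − 0.04(34)² + 0.0404(2300) + 1(51) = 18.8 − 46.24 + 92.92 + 51 = 116.48.
∂Q_x/∂P_x = −2·0.04·P_x = -2.72, so E_p = -2.72·(34/116.48) ≈ -0.794.
|E_p| < 1: demand is inelastic.

-0.794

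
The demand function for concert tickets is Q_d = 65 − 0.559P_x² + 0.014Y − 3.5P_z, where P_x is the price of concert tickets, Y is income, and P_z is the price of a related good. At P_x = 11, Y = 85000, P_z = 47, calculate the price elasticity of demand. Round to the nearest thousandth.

-0.132

Evaluating quantity at (P_x, Y, P_z) gives Q_d = 65 − 0.559(11)² + 0.014(85000) − 3.5(47) = 65 − 67.639 + 1190 − 164.5 = 1022.861.
∂Q_d/∂P_x = −2·0.559·P_x = -12.298, so E_p = -12.298·(11/1022.861) ≈ -0.132.
|E_p| < 1: demand is inelastic.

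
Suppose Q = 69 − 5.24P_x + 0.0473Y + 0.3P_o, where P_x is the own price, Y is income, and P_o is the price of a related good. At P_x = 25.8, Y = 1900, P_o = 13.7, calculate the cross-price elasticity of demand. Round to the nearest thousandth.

Evaluating quantity at (P_x, Y, P_o) gives Q = 69 − 5.24(25.8) + 0.0473(1900) + 0.3(13.7) = 69 − 135.192 + 89.87 + 4.11 = 27.788.
∂Q/∂P_o = +0.3, so E_xy = 0.3·(13.7/27.788) ≈ 0.148.
E_xy > 0: the goods are substitutes.

0.148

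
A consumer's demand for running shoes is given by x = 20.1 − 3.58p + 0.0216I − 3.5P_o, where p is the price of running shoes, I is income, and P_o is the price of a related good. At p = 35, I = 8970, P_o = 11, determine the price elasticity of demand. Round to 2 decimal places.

-2.50

x = 20.1 − 3.58(35) + 0.0216(8970) − 3.5(11) = 20.1 − 125.3 + 193.752 − 38.5 = 50.052.
∂x/∂p = −3.58, so E_p = (−3.58)·(35/50.052) ≈ -2.50.
|E_p| > 1: demand is elastic.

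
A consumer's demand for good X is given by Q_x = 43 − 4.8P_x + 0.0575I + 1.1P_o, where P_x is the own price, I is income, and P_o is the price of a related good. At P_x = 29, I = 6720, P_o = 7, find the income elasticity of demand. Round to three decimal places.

1.297

Substituting, Q_x = 43 − 4.8(29) + 0.0575(6720) + 1.1(7) = 43 − 139.2 + 386.4 + 7.7 = 297.9.
∂Q_x/∂I = +0.0575, so E_I = 0.0575·(6720/297.9) ≈ 1.297.
E_I > 1: normal good (luxury).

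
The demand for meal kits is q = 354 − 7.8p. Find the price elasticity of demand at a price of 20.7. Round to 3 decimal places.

At p = 20.7, q = 192.54.
dq/dp = −7.8.
Point elasticity E = (dq/dp)·(p/q) = -7.8 × 20.7/192.54 ≈ -0.839.
|E| < 1, so demand is inelastic at this price.

-0.839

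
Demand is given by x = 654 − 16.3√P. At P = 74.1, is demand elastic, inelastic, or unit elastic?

inelastic

At P = 74.1, x = 513.6874.
dx/dP = −16.3/(2√P) = −16.3/(2·8.6081).
Point elasticity E = (dx/dP)·(P/x) = -0.9468 × 74.1/513.6874 ≈ -0.137.
|E| ≈ 0.137 < 1, so demand is inelastic.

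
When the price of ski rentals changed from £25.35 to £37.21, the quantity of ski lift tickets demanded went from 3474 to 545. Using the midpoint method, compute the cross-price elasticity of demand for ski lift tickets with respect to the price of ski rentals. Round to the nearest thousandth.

%ΔQ_x = (545 − 3474)/[(3474+545)/2] = -2929/2009.5 ≈ -1.4576.
%ΔP_y = (37.21 − 25.35)/[(25.35+37.21)/2] ≈ 0.3792.
E_xy = -1.4576/0.3792 ≈ -3.844.
E_xy < 0, so ski lift tickets and ski rentals are complements.

-3.844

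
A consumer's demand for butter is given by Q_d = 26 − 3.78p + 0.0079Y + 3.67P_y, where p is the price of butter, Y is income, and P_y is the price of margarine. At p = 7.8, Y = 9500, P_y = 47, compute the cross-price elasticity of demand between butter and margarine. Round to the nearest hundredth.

Q_d = 26 − 3.78(7.8) + 0.0079(9500) + 3.67(47) = 26 − 29.484 + 75.05 + 172.49 = 244.056.
∂Q_d/∂P_y = +3.67, so E_xy = 3.67·(47/244.056) ≈ 0.71.
E_xy > 0: the goods are substitutes.

0.71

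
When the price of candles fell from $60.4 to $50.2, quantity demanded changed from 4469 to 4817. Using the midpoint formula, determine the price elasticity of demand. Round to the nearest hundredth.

%ΔQ = (4817 − 4469)/[(4469 + 4817)/2] = 348/4643 ≈ 0.0750.
%Δp = (50.2 − 60.4)/[(60.4 + 50.2)/2] = -10.2/55.3 ≈ -0.1844.
Arc elasticity E = %ΔQ/%Δp ≈ 0.0750/-0.1844 ≈ -0.41.
|E| < 1: demand is inelastic over this range.

-0.41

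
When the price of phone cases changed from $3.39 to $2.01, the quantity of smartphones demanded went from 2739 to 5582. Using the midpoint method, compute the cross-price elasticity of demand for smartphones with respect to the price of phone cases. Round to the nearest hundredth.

%ΔQ_x = (5582 − 2739)/[(2739+5582)/2] = 2843/4160.5 ≈ 0.6833.
%ΔP_y = (2.01 − 3.39)/[(3.39+2.01)/2] ≈ -0.5111.
E_xy = 0.6833/-0.5111 ≈ -1.34.
E_xy < 0, so smartphones and phone cases are complements.

-1.34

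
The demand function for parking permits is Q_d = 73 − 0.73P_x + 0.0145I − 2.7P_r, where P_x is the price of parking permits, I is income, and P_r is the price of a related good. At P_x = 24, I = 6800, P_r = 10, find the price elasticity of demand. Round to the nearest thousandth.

At the given point, Q_d = 73 − 0.73(24) + 0.0145(6800) − 2.7(10) = 73 − 17.52 + 98.6 − 27 = 127.08.
∂Q_d/∂P_x = −0.73, so E_p = (−0.73)·(24/127.08) ≈ -0.138.
|E_p| < 1: demand is inelastic.

-0.138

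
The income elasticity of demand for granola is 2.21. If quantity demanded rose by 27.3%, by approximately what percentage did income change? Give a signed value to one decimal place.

12.4

%ΔQ ≈ E × %ΔI ⇒ %ΔI = %ΔQ / E = (27.3%)/(2.21) ≈ 12.4%.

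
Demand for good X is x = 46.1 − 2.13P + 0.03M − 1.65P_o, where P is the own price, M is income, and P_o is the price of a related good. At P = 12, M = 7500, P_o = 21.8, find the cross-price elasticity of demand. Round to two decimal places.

x = 46.1 − 2.13(12) + 0.03(7500) − 1.65(21.8) = 46.1 − 25.56 + 225 − 35.97 = 209.57.
∂x/∂P_o = −1.65, so E_xy = -1.65·(21.8/209.57) ≈ -0.17.
E_xy < 0: the goods are complements.

-0.17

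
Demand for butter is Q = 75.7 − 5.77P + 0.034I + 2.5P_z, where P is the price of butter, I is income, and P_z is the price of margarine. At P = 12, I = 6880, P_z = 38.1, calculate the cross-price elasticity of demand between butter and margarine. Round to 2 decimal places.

Evaluating quantity at (P, I, P_z) gives Q = 75.7 − 5.77(12) + 0.034(6880) + 2.5(38.1) = 75.7 − 69.24 + 233.92 + 95.25 = 335.63.
∂Q/∂P_z = +2.5, so E_xy = 2.5·(38.1/335.63) ≈ 0.28.
E_xy > 0: the goods are substitutes.

0.28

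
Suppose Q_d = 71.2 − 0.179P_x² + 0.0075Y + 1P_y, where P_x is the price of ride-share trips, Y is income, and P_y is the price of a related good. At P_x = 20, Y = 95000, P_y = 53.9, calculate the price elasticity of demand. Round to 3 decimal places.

First evaluate Q_d: 71.2 − 0.179(20)² + 0.0075(95000) + 1(53.9) = 71.2 − 71.6 + 712.5 + 53.9 = 766.
∂Q_d/∂P_x = −2·0.179·P_x = -7.16, so E_p = -7.16·(20/766) ≈ -0.187.
|E_p| < 1: demand is inelastic.

-0.187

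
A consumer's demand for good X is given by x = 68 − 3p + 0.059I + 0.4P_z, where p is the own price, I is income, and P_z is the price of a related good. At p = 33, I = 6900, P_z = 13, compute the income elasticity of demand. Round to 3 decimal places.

1.068

Substituting, x = 68 − 3(33) + 0.059(6900) + 0.4(13) = 68 − 99 + 407.1 + 5.2 = 381.3.
∂x/∂I = +0.059, so E_I = 0.059·(6900/381.3) ≈ 1.068.
E_I > 1: normal good (luxury).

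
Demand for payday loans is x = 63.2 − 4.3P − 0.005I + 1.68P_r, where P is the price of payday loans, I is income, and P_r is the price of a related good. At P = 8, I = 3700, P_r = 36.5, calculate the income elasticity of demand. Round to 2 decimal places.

At the given point, x = 63.2 − 4.3(8) − 0.005(3700) + 1.68(36.5) = 63.2 − 34.4 − 18.5 + 61.32 = 71.62.
∂x/∂I = −0.005, so E_I = -0.005·(3700/71.62) ≈ -0.26.
E_I < 0: inferior good.

-0.26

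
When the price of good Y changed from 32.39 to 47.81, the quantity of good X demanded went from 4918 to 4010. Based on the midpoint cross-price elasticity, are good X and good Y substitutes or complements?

%ΔQ_x = (4010 − 4918)/[(4918+4010)/2] = -908/4464 ≈ -0.2034.
%ΔP_y = (47.81 − 32.39)/[(32.39+47.81)/2] ≈ 0.3845.
E_xy = -0.2034/0.3845 ≈ -0.529.
E_xy < 0, so the goods are complements.

complements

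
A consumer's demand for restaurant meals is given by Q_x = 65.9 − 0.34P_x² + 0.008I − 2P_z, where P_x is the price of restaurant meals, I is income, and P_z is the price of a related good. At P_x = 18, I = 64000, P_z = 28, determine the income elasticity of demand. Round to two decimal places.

1.24

At the given point, Q_x = 65.9 − 0.34(18)² + 0.008(64000) − 2(28) = 65.9 − 110.16 + 512 − 56 = 411.74.
∂Q_x/∂I = +0.008, so E_I = 0.008·(64000/411.74) ≈ 1.24.
E_I > 1: normal good (luxury).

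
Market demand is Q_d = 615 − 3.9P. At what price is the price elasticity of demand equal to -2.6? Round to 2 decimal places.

Set −bP/(a − bP) = −2.6 ⇒ bP = 2.6(a − bP) ⇒ bP(1+2.6) = 2.6·a.
P = 2.6·615/(3.9·3.6) ≈ 113.89.

113.89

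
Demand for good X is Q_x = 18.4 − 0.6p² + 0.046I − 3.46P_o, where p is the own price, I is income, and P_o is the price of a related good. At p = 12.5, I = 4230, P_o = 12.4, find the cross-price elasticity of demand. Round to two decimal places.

-0.56

At the given point, Q_x = 18.4 − 0.6(12.5)² + 0.046(4230) − 3.46(12.4) = 18.4 − 93.75 + 194.58 − 42.904 = 76.326.
∂Q_x/∂P_o = −3.46, so E_xy = -3.46·(12.4/76.326) ≈ -0.56.
E_xy < 0: the goods are complements.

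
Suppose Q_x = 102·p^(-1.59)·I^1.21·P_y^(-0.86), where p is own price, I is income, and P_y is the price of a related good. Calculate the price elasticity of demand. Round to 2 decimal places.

-1.59

For a Cobb–Douglas (constant-elasticity) form Q_x = A·p^α·…, the elasticity with respect to p equals the exponent α at every point.
Here the exponent on p is -1.59, so the price elasticity of demand is -1.59.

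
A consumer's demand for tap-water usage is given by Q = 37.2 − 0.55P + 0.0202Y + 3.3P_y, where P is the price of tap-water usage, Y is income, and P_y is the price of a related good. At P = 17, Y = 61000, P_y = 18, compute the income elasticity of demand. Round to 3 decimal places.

0.934

Substituting, Q = 37.2 − 0.55(17) + 0.0202(61000) + 3.3(18) = 37.2 − 9.35 + 1232.2 + 59.4 = 1319.45.
∂Q/∂Y = +0.0202, so E_I = 0.0202·(61000/1319.45) ≈ 0.934.
E_I ∈ (0,1): normal good (necessity).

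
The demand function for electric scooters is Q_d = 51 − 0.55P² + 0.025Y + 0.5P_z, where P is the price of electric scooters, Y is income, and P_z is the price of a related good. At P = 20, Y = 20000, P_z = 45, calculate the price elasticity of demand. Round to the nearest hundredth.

Q_d = 51 − 0.55(20)² + 0.025(20000) + 0.5(45) = 51 − 220 + 500 + 22.5 = 353.5.
∂Q_d/∂P = −2·0.55·P = -22, so E_p = -22·(20/353.5) ≈ -1.24.
|E_p| > 1: demand is elastic.

-1.24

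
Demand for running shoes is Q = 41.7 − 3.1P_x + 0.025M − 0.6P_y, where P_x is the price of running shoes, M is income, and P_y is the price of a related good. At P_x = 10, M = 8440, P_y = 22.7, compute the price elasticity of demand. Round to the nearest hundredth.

-0.15

Evaluating quantity at (P_x, M, P_y) gives Q = 41.7 − 3.1(10) + 0.025(8440) − 0.6(22.7) = 41.7 − 31 + 211 − 13.62 = 208.08.
∂Q/∂P_x = −3.1, so E_p = (−3.1)·(10/208.08) ≈ -0.15.
|E_p| < 1: demand is inelastic.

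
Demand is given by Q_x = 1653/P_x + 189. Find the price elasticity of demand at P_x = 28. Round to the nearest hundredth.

At P_x = 28, Q_x = 248.0357.
dQ_x/dP_x = −1653/P_x² = −2.1084.
Point elasticity E = (dQ_x/dP_x)·(P_x/Q_x) = -2.1084 × 28/248.0357 ≈ -0.24.
|E| < 1, so demand is inelastic at this price.

-0.24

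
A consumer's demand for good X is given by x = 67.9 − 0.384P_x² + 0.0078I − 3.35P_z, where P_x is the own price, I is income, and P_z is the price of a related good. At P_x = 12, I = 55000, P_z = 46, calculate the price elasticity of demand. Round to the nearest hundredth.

-0.38

At the given point, x = 67.9 − 0.384(12)² + 0.0078(55000) − 3.35(46) = 67.9 − 55.296 + 429 − 154.1 = 287.504.
∂x/∂P_x = −2·0.384·P_x = -9.216, so E_p = -9.216·(12/287.504) ≈ -0.38.
|E_p| < 1: demand is inelastic.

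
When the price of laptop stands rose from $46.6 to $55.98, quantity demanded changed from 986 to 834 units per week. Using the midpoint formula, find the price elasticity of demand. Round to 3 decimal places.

%ΔQ = (834 − 986)/[(986 + 834)/2] = -152/910 ≈ -0.1670.
%Δp = (55.98 − 46.6)/[(46.6 + 55.98)/2] = 9.38/51.29 ≈ 0.1829.
Arc elasticity E = %ΔQ/%Δp ≈ -0.1670/0.1829 ≈ -0.913.
|E| < 1: demand is inelastic over this range.

-0.913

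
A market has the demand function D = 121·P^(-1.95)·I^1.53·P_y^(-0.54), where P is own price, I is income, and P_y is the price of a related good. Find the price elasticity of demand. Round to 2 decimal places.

For a Cobb–Douglas (constant-elasticity) form D = A·P^α·…, the elasticity with respect to P equals the exponent α at every point.
Here the exponent on P is -1.95, so the price elasticity of demand is -1.95.

-1.95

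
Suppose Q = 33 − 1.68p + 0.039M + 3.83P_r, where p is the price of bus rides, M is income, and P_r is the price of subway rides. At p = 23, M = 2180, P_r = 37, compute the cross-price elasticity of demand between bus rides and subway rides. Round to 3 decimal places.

Evaluating quantity at (p, M, P_r) gives Q = 33 − 1.68(23) + 0.039(2180) + 3.83(37) = 33 − 38.64 + 85.02 + 141.71 = 221.09.
∂Q/∂P_r = +3.83, so E_xy = 3.83·(37/221.09) ≈ 0.641.
E_xy > 0: the goods are substitutes.

0.641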